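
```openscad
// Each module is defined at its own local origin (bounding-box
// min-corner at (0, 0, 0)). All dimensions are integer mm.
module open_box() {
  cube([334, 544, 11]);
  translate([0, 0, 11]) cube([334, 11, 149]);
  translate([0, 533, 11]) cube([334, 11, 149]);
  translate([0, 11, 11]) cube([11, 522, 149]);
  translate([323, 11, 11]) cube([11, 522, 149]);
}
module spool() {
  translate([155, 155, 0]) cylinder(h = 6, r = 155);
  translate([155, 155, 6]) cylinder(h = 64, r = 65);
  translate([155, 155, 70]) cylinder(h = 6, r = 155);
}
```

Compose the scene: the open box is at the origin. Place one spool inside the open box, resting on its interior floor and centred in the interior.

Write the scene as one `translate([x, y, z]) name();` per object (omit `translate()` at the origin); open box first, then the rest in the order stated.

open_box();
translate([12, 117, 11]) spool();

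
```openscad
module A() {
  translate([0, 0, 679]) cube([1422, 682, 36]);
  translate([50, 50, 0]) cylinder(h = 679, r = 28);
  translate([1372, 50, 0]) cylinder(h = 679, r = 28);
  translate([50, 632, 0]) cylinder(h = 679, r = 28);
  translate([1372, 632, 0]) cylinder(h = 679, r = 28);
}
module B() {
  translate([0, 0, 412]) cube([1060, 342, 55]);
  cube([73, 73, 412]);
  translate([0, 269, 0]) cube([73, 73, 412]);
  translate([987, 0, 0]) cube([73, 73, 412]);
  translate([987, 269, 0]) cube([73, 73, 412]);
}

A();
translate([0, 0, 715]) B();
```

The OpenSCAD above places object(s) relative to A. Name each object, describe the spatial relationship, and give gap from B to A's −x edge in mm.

A is a table. B is a bench. The bench is on top of the table. The gap from the bench to the table's −x edge is 0 mm.

The bench's min-x is at 0; the table's min-x is 0; gap = 0 mm.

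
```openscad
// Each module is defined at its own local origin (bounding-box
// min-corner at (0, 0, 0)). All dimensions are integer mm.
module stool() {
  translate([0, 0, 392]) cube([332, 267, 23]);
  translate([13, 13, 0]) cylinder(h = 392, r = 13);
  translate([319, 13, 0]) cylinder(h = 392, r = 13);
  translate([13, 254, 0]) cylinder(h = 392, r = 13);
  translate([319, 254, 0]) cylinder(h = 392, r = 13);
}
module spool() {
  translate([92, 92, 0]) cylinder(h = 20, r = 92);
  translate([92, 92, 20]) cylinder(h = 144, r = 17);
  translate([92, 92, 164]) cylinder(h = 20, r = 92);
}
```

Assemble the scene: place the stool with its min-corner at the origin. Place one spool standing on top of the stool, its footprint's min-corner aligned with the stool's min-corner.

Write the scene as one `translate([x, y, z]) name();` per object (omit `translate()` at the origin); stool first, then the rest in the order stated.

stool();
translate([0, 0, 415]) spool();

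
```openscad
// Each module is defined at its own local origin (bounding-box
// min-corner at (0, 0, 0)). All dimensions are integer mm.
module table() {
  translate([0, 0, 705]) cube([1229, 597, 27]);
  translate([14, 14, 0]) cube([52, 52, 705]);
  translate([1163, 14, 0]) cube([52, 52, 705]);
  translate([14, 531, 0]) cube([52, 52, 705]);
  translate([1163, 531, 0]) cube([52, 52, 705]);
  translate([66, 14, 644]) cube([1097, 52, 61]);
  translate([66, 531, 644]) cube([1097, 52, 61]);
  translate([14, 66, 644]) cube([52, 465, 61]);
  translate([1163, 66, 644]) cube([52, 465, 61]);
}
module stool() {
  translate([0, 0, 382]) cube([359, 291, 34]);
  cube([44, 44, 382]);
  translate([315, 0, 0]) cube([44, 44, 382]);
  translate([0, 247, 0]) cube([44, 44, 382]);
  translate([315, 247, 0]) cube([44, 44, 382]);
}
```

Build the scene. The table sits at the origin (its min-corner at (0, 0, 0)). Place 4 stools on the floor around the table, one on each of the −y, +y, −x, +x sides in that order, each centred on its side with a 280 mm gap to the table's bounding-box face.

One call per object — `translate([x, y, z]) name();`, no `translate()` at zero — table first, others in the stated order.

table();
translate([435, -571, 0]) stool();
translate([435, 877, 0]) stool();
translate([-639, 153, 0]) stool();
translate([1509, 153, 0]) stool();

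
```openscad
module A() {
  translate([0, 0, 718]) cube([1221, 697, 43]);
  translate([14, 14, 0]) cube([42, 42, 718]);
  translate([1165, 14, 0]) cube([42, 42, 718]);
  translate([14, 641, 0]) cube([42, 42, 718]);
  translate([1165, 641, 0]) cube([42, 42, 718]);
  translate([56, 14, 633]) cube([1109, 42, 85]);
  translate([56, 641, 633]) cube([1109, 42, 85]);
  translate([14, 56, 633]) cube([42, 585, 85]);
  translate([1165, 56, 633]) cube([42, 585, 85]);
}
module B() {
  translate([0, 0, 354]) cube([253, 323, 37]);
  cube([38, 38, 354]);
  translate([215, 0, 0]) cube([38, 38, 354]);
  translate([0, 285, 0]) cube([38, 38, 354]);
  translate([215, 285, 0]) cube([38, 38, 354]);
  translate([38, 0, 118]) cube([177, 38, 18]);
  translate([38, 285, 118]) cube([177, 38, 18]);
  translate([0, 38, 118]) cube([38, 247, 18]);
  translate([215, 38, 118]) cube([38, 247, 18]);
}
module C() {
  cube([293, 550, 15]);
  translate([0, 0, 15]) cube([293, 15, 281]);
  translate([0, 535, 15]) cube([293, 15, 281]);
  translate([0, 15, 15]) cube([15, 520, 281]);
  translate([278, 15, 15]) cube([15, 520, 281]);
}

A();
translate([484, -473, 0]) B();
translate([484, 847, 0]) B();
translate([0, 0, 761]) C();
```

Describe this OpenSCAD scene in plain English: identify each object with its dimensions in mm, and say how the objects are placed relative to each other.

A is a rectangular dining table. The top is 1221×697×43 mm with its upper surface at z = 761 mm. It stands on four 42×42 mm square legs, each inset 14 mm from the nearest pair of top edges, running from the floor to the underside of the top. Four apron rails, 42 mm thick and 85 mm tall, run between adjacent legs with their top edges flush with the underside of the top and their outer faces flush with the legs' outer faces.

B is a four-legged stool. The seat is a 253×323×37 mm slab whose top surface is at z = 391 mm; four square legs, each 38×38 mm in cross-section, run from the floor (z = 0) to the underside of the seat, each flush with a corner of the seat. Four stretchers, 38 mm wide and 18 mm tall, connect adjacent legs with their undersides at z = 118 mm, each running between the inner faces of the legs it joins and aligned with the legs' outer faces on the other axis.

C is an open-topped rectangular box: outside dimensions 293×550×296 mm, with a uniform wall and base thickness of 15 mm. The base is a full 293×550 slab on the floor; four walls sit on top of the base. The front and back walls (the −y and +y sides) span the full width; the two side walls fit between them.

Two stools sit around the table at the −y, +y sides. The open box is on top of the table.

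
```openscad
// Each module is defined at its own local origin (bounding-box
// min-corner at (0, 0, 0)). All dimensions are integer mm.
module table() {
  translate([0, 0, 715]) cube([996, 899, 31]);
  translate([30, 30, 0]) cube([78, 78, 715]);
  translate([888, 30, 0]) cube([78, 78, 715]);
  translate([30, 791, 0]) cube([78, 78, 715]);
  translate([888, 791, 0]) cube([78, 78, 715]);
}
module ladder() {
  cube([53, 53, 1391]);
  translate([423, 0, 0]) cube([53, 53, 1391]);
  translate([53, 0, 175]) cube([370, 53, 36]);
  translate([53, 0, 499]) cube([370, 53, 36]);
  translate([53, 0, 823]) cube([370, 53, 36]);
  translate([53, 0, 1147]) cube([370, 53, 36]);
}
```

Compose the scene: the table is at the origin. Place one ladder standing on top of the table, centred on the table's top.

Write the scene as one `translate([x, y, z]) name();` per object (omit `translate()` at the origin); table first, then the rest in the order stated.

table();
translate([260, 423, 746]) ladder();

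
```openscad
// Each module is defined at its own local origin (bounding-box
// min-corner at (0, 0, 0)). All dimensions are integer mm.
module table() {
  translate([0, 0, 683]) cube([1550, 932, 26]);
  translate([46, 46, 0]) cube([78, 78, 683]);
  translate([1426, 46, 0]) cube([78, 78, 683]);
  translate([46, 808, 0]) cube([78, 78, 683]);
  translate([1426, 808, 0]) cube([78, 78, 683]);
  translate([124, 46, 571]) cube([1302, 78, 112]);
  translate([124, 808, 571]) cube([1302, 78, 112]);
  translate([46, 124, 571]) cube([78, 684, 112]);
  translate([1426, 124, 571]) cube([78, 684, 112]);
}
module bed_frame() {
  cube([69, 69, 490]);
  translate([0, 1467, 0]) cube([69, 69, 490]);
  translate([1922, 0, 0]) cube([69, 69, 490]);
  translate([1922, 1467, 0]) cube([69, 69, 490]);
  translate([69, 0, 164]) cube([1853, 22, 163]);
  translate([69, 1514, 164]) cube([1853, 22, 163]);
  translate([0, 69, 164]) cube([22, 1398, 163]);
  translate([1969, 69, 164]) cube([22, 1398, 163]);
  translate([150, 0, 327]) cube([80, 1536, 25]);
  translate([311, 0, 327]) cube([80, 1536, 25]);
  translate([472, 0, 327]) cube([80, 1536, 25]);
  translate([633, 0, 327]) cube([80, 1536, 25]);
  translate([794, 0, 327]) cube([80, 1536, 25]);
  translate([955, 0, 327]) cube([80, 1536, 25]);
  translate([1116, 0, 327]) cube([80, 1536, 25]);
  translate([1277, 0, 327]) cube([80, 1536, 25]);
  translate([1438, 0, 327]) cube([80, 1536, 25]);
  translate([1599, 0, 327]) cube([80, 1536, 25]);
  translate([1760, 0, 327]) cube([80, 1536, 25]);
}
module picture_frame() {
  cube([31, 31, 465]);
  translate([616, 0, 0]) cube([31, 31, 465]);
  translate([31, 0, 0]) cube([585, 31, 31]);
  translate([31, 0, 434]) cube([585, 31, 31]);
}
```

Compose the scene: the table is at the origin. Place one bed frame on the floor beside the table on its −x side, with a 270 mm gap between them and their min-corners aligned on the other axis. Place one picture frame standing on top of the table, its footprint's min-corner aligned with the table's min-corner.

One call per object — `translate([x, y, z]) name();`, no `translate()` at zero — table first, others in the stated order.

table();
translate([-2261, 0, 0]) bed_frame();
translate([0, 0, 709]) picture_frame();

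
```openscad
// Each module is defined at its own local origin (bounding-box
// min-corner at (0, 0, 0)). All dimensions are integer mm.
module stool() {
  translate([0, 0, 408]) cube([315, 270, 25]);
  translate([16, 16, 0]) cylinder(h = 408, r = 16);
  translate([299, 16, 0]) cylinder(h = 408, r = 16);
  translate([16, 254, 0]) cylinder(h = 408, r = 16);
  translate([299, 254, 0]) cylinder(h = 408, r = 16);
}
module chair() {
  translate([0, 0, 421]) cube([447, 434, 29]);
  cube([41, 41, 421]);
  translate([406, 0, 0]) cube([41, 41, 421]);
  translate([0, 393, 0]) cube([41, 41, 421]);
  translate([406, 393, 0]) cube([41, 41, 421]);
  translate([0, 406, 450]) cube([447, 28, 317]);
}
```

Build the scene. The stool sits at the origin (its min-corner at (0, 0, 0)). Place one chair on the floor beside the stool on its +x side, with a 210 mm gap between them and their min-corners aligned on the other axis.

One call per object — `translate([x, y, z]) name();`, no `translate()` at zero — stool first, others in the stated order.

stool();
translate([525, 0, 0]) chair();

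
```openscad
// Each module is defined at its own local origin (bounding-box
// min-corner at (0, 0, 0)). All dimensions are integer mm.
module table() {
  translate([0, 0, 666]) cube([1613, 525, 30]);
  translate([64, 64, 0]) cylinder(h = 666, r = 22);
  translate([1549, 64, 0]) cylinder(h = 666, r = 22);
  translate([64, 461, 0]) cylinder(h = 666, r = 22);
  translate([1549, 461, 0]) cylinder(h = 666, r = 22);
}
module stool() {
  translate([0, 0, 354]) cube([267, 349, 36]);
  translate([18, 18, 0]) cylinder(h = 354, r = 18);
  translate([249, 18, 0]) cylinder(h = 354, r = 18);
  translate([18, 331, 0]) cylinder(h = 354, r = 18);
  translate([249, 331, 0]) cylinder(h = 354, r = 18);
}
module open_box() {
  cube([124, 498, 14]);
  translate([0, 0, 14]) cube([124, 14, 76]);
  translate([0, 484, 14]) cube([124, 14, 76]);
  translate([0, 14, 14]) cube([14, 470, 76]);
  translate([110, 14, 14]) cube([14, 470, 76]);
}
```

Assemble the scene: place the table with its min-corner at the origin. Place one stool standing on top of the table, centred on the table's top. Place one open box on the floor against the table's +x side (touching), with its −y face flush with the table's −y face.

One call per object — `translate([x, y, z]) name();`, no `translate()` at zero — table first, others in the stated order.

table();
translate([673, 88, 696]) stool();
translate([1613, 0, 0]) open_box();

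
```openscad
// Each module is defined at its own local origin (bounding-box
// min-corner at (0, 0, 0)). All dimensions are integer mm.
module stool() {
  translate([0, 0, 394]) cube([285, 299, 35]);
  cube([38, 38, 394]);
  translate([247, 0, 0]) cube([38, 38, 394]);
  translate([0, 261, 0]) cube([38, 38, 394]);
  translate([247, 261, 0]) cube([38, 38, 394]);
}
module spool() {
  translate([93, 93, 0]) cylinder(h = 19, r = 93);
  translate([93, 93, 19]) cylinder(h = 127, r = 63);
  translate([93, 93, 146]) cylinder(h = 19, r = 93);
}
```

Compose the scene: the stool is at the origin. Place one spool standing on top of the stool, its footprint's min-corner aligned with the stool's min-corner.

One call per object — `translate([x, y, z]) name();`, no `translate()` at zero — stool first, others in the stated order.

stool();
translate([0, 0, 429]) spool();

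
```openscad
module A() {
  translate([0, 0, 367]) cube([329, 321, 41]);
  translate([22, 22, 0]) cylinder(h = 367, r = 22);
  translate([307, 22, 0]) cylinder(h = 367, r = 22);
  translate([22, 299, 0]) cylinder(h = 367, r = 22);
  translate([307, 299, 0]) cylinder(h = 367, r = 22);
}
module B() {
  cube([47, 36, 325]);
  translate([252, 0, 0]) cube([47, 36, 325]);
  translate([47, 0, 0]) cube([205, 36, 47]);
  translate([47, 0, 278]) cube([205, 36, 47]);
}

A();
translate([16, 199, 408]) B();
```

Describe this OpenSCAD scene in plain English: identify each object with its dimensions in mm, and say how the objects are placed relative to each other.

A is a four-legged stool. The seat is a 329×321×41 mm slab whose top surface is at z = 408 mm; four round legs, each 44 mm in diameter, run from the floor (z = 0) to the underside of the seat, each leg's axis is inset half a diameter from the nearest pair of seat edges (so the leg's bounding box is flush with the corner).

B is a rectangular picture frame lying in the x–z plane (depth along y). The opening is 205 mm wide (x) by 231 mm tall (z), surrounded by a border 47 mm wide on all four sides. The frame is 36 mm deep and is made of two full-height vertical stiles with two horizontal rails fitted between them.

The picture frame is on top of the stool.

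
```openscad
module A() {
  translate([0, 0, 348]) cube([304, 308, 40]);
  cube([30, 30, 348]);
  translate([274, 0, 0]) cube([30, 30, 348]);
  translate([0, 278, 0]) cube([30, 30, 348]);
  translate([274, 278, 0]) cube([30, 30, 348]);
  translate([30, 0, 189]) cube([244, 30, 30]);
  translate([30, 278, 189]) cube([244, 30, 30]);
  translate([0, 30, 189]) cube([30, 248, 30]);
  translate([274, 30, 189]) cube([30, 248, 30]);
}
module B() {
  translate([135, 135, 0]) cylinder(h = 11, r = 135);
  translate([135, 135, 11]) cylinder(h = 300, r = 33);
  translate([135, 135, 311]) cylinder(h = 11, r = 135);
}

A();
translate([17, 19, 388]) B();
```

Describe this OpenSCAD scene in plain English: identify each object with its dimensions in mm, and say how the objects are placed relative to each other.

A is a four-legged stool. The seat is a 304×308×40 mm slab whose top surface is at z = 388 mm; four square legs, each 30×30 mm in cross-section, run from the floor (z = 0) to the underside of the seat, each flush with a corner of the seat. Four stretchers, 30 mm wide and 30 mm tall, connect adjacent legs with their undersides at z = 189 mm, each running between the inner faces of the legs it joins and aligned with the legs' outer faces on the other axis.

B is a spool: two coaxial disc flanges of radius 135 mm and thickness 11 mm, joined by a core cylinder of radius 33 mm and height 300 mm. The lower flange rests on z = 0 and the three cylinders share a vertical axis.

The spool is on top of the stool, centred.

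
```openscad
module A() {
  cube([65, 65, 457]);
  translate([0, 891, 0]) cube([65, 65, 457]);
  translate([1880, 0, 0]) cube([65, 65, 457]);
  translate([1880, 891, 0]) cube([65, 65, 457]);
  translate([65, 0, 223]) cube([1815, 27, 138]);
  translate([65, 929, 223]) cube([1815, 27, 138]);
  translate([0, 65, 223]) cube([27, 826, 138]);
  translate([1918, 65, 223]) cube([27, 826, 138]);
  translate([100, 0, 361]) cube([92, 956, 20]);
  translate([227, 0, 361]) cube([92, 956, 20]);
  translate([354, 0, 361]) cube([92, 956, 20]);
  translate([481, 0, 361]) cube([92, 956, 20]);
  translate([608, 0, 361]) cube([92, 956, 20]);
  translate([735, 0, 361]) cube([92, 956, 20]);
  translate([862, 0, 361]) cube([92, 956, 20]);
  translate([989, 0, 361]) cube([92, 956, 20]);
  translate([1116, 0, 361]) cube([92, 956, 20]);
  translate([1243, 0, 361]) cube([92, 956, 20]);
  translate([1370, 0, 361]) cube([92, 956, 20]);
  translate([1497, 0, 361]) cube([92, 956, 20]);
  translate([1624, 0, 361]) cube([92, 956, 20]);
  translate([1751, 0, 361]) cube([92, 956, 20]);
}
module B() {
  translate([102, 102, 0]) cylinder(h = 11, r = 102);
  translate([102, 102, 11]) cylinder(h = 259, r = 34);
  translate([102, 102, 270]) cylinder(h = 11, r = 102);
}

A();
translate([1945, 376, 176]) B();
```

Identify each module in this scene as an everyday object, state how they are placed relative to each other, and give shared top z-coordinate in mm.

Both tops at z = 457 mm.

A is a bed frame. B is a spool. The spool is beside the bed frame with their tops flush at z = 457. The shared top z-coordinate is 457 mm.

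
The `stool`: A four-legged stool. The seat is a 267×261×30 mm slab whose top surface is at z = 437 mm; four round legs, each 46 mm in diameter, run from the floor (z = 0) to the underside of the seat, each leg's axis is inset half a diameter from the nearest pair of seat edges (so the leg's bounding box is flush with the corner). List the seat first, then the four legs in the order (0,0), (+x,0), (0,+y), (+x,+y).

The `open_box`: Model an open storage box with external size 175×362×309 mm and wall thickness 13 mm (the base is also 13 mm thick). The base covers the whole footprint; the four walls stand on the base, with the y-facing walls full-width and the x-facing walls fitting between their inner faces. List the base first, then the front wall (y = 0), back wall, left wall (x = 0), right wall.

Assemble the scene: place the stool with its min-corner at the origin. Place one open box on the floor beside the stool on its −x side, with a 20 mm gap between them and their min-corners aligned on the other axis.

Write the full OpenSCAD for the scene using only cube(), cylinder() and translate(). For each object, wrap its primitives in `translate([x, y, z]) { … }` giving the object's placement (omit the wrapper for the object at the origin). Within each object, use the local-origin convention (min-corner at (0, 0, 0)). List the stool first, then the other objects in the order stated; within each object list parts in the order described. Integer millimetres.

translate([0, 0, 407]) cube([267, 261, 30]);
translate([23, 23, 0]) cylinder(h = 407, r = 23);
translate([244, 23, 0]) cylinder(h = 407, r = 23);
translate([23, 238, 0]) cylinder(h = 407, r = 23);
translate([244, 238, 0]) cylinder(h = 407, r = 23);
translate([-195, 0, 0]) {
  cube([175, 362, 13]);
  translate([0, 0, 13]) cube([175, 13, 296]);
  translate([0, 349, 13]) cube([175, 13, 296]);
  translate([0, 13, 13]) cube([13, 336, 296]);
  translate([162, 13, 13]) cube([13, 336, 296]);
}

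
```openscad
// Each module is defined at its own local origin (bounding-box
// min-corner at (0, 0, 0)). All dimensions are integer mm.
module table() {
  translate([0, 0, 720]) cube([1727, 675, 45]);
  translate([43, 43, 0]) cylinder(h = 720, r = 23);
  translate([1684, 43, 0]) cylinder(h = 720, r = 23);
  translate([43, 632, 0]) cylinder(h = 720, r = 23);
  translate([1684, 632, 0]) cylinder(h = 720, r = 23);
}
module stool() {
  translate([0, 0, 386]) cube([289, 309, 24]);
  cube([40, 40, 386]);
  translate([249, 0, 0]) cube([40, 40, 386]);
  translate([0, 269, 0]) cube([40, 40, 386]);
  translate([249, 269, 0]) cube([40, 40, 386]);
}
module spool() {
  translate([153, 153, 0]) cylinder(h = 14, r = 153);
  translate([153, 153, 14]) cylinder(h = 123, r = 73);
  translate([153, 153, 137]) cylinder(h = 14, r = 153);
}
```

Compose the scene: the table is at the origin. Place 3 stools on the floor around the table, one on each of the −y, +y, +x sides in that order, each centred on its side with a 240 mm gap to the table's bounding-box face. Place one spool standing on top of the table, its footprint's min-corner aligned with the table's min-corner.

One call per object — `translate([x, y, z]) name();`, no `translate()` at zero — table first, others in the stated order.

table();
translate([719, -549, 0]) stool();
translate([719, 915, 0]) stool();
translate([1967, 183, 0]) stool();
translate([0, 0, 765]) spool();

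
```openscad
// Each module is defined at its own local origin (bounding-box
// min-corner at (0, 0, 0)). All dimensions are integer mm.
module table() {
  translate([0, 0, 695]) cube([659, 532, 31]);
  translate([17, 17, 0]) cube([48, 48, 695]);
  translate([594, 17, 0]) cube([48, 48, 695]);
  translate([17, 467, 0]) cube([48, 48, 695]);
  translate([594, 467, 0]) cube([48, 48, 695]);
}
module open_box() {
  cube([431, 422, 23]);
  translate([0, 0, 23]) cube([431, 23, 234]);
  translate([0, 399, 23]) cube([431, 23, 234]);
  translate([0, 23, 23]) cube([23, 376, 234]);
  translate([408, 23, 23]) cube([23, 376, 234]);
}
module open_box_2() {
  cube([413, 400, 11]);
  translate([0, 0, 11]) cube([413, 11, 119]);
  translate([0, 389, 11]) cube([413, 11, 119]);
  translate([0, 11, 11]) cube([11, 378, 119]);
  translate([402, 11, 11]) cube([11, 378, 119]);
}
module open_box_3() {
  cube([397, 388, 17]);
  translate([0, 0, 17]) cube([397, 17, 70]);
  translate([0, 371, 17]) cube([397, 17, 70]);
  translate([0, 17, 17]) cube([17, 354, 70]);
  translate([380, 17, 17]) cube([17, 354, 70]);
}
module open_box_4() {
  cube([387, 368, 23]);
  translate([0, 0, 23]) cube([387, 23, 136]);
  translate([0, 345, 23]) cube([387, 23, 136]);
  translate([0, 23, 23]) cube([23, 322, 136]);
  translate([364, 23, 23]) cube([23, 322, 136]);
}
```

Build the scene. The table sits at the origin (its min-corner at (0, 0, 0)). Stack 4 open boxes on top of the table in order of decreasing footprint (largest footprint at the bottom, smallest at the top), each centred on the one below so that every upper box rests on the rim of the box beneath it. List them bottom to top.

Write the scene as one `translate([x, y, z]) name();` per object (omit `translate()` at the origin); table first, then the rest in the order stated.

table();
translate([114, 55, 726]) open_box();
translate([123, 66, 983]) open_box_2();
translate([131, 72, 1113]) open_box_3();
translate([136, 82, 1200]) open_box_4();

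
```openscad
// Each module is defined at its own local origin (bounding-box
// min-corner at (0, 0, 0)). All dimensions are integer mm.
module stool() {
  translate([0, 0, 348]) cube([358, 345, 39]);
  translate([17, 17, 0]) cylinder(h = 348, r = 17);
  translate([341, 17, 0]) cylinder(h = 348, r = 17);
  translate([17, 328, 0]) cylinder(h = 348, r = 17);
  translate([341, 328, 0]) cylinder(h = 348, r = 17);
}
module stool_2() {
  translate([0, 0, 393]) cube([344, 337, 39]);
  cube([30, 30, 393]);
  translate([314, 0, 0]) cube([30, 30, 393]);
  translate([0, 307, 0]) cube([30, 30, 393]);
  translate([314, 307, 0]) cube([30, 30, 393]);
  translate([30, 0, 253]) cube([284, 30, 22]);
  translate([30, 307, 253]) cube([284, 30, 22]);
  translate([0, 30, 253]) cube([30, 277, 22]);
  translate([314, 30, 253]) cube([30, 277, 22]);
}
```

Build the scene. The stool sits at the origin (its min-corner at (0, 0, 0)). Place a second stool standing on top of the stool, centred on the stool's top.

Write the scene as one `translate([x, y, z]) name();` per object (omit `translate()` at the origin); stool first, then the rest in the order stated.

stool();
translate([7, 4, 387]) stool_2();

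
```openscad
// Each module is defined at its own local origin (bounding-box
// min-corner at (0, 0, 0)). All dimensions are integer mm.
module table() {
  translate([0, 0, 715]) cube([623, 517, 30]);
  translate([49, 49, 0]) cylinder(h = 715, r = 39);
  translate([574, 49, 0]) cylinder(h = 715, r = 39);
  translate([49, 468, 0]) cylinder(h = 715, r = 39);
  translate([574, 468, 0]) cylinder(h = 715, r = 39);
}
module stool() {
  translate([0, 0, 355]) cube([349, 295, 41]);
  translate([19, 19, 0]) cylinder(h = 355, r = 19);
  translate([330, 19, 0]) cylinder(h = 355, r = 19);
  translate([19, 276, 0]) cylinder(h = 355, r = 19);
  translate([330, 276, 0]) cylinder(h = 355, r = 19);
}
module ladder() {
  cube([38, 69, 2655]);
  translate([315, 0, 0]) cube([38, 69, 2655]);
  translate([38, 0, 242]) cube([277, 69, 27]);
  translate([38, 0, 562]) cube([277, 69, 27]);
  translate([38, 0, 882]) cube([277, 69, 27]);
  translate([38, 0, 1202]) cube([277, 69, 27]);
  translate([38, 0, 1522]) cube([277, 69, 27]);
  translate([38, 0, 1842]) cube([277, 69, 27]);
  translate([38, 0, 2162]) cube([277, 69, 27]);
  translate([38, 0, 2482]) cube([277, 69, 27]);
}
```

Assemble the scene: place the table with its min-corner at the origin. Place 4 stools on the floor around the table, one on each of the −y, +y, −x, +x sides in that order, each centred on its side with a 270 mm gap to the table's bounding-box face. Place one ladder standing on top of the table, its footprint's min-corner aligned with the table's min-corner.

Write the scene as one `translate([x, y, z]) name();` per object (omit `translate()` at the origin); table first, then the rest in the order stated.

table();
translate([137, -565, 0]) stool();
translate([137, 787, 0]) stool();
translate([-619, 111, 0]) stool();
translate([893, 111, 0]) stool();
translate([0, 0, 745]) ladder();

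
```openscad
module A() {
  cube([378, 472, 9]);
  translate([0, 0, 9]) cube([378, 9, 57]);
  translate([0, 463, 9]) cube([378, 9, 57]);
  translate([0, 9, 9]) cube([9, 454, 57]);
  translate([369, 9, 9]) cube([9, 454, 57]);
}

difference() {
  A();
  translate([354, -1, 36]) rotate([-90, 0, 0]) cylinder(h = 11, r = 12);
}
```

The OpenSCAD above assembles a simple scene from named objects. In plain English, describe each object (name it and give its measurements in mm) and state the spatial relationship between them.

A is an open storage box with external size 378×472×66 mm and wall thickness 9 mm (the base is also 9 mm thick). The base covers the whole footprint; the four walls stand on the base, with the y-facing walls full-width and the x-facing walls fitting between their inner faces.

The open box has a circular hole of radius 12 mm through its front wall, centred at (x = 354, z = 36).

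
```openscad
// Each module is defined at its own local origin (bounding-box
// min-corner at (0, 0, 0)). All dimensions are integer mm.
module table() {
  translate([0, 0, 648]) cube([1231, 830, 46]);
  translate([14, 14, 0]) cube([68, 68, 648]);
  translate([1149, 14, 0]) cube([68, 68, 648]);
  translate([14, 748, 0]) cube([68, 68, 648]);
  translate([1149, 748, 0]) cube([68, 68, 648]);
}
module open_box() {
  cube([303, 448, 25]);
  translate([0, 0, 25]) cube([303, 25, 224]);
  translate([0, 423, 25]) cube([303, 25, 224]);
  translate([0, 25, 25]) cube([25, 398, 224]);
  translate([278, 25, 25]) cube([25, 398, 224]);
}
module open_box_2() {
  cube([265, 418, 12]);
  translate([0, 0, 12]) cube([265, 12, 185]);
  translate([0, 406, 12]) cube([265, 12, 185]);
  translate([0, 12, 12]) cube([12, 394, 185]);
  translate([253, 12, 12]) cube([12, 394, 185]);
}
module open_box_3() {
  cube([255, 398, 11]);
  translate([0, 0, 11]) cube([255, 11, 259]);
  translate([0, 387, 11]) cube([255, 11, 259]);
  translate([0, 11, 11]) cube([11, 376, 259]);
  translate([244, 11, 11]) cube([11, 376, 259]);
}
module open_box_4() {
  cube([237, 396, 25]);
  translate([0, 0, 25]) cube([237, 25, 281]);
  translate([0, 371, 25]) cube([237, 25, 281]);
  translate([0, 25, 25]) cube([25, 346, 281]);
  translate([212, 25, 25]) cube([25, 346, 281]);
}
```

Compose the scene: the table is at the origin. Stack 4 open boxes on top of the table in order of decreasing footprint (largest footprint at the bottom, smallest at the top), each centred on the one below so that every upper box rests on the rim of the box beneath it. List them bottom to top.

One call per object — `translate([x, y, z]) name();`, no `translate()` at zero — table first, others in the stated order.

table();
translate([464, 191, 694]) open_box();
translate([483, 206, 943]) open_box_2();
translate([488, 216, 1140]) open_box_3();
translate([497, 217, 1410]) open_box_4();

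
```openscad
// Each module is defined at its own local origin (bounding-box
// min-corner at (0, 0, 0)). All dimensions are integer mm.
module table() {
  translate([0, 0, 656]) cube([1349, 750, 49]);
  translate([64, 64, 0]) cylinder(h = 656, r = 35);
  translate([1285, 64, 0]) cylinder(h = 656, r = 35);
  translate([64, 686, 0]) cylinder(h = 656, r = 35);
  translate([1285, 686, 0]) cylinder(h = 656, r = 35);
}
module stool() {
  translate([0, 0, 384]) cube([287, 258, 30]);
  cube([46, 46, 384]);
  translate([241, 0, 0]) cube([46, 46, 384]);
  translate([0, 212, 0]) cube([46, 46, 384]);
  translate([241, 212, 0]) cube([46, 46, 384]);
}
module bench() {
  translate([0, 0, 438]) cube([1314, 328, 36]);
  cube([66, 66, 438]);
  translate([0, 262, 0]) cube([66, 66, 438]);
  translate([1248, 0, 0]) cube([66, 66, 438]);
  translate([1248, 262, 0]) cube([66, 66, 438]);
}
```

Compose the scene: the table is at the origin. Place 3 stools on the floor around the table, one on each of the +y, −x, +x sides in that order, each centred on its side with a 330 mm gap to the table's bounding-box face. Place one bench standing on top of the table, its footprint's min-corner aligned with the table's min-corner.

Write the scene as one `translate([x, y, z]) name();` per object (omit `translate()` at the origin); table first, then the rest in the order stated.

table();
translate([531, 1080, 0]) stool();
translate([-617, 246, 0]) stool();
translate([1679, 246, 0]) stool();
translate([0, 0, 705]) bench();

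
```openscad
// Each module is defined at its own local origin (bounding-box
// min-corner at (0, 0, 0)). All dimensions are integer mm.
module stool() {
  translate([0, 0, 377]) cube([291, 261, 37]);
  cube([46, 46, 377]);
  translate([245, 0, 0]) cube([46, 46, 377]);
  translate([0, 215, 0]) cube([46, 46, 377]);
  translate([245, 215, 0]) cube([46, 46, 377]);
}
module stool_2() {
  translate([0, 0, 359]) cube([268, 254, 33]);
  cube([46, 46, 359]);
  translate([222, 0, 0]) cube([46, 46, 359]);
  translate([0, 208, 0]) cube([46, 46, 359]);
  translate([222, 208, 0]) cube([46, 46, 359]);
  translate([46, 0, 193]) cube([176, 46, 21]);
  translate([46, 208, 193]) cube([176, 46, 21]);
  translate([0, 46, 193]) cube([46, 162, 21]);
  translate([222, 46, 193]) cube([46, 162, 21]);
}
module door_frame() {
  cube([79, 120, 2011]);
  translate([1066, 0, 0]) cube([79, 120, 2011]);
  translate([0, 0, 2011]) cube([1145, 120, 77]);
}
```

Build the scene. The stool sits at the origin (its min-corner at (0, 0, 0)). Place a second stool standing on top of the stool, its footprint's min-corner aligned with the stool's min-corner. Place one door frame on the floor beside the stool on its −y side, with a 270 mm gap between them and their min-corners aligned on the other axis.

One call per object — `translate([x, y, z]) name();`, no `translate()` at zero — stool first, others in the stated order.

stool();
translate([0, 0, 414]) stool_2();
translate([0, -390, 0]) door_frame();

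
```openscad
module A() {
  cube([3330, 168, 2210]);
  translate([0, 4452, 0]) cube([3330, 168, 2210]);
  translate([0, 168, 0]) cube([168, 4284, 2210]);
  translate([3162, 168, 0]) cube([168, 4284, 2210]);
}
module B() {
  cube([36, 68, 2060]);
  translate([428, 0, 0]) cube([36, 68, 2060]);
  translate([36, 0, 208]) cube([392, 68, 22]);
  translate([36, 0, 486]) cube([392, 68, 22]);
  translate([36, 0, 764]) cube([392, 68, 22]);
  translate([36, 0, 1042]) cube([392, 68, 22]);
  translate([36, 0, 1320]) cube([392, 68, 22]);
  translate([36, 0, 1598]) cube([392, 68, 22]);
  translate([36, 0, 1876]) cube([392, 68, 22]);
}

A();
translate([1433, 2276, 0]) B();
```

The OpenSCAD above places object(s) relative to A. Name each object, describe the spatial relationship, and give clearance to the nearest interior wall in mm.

A is a house frame. B is a ladder. The ladder sits inside the house frame, centred. The clearance to the nearest interior wall is 1265 mm.

Clearances: x = 1265, y = 2108; minimum 1265 mm.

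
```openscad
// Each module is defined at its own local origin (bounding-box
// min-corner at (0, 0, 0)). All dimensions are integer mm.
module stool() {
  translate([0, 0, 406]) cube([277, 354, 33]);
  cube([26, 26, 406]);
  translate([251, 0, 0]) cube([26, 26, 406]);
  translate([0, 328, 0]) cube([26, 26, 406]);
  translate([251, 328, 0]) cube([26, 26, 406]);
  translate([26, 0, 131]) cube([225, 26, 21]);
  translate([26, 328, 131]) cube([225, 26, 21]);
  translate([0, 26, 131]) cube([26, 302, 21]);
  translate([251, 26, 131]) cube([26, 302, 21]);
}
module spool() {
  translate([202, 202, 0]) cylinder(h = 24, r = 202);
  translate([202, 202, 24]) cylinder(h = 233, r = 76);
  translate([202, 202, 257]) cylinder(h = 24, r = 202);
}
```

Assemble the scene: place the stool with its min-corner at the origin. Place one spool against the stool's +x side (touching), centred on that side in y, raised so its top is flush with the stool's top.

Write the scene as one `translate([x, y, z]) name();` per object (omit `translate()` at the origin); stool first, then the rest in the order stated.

stool();
translate([277, -25, 158]) spool();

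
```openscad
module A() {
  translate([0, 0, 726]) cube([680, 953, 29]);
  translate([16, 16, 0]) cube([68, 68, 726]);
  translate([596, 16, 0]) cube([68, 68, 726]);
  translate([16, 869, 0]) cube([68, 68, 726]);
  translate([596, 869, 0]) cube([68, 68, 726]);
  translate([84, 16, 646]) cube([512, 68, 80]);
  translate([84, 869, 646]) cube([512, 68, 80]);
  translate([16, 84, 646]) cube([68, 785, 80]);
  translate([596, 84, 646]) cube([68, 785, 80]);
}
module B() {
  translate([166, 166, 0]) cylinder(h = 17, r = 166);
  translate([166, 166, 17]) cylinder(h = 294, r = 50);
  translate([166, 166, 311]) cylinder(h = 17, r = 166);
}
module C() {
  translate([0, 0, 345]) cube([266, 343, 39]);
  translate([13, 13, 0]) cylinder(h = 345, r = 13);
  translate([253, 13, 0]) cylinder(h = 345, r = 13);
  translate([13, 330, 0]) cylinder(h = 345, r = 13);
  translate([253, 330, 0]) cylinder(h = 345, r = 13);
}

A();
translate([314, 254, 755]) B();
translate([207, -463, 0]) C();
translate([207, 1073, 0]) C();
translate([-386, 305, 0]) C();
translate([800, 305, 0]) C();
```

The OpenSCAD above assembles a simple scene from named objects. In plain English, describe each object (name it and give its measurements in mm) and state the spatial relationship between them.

A is a table with a 680×953 mm rectangular top, 29 mm thick, top surface at z = 755 mm, supported by four 68×68 mm square legs, each inset 16 mm from the nearest pair of top edges, running from the floor. Four apron rails, 68 mm thick and 80 mm tall, run between adjacent legs with their top edges flush with the underside of the top and their outer faces flush with the legs' outer faces.

B is a spool: two coaxial disc flanges of radius 166 mm and thickness 17 mm, joined by a core cylinder of radius 50 mm and height 294 mm. The lower flange rests on z = 0 and the three cylinders share a vertical axis.

C is a four-legged stool. The seat is 266×343 mm, 39 mm thick, top at z = 384 mm. It stands on four round legs, each 26 mm in diameter, from z = 0 to the seat underside, each leg's axis is inset half a diameter from the nearest pair of seat edges (so the leg's bounding box is flush with the corner).

The spool is on top of the table. Four stools sit around the table at the −y, +y, −x, +x sides.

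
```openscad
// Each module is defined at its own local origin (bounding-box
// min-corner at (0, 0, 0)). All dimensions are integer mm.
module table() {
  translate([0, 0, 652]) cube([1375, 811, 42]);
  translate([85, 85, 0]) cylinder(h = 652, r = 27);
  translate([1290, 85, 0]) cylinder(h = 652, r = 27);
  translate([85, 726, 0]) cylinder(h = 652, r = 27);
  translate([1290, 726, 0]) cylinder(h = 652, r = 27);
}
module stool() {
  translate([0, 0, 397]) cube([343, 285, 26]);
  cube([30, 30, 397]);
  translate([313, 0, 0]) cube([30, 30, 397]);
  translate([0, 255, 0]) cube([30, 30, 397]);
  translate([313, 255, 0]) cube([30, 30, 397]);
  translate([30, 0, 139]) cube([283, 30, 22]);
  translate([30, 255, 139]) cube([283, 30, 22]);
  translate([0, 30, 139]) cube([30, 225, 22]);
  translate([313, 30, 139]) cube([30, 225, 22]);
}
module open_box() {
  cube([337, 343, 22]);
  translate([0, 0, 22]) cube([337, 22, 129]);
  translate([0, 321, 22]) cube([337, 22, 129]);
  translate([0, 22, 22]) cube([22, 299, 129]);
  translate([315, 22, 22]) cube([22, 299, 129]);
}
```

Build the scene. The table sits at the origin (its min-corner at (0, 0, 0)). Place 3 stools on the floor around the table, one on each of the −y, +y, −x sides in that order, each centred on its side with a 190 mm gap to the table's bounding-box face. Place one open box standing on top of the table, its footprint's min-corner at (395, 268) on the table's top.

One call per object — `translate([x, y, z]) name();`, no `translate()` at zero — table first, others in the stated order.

table();
translate([516, -475, 0]) stool();
translate([516, 1001, 0]) stool();
translate([-533, 263, 0]) stool();
translate([395, 268, 694]) open_box();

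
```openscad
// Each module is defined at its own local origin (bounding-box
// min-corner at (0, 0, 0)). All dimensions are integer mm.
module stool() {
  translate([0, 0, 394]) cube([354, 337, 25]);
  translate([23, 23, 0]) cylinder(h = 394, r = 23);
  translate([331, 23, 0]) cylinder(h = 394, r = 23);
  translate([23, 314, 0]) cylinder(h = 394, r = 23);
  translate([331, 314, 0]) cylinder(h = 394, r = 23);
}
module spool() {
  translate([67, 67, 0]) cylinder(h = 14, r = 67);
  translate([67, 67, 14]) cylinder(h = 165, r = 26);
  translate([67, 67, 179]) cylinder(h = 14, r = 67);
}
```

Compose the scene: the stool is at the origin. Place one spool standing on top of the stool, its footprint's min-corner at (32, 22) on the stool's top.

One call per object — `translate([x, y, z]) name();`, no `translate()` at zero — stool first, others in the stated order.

stool();
translate([32, 22, 419]) spool();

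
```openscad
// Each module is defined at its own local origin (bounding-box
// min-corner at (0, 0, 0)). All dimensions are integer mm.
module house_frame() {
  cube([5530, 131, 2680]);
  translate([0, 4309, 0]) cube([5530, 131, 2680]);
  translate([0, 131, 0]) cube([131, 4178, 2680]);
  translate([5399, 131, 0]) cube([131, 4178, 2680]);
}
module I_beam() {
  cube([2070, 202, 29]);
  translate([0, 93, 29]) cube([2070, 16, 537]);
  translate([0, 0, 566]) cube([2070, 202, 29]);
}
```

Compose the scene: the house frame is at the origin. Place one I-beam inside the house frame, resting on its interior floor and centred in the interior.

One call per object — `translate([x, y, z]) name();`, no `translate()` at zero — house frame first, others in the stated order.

house_frame();
translate([1730, 2119, 0]) I_beam();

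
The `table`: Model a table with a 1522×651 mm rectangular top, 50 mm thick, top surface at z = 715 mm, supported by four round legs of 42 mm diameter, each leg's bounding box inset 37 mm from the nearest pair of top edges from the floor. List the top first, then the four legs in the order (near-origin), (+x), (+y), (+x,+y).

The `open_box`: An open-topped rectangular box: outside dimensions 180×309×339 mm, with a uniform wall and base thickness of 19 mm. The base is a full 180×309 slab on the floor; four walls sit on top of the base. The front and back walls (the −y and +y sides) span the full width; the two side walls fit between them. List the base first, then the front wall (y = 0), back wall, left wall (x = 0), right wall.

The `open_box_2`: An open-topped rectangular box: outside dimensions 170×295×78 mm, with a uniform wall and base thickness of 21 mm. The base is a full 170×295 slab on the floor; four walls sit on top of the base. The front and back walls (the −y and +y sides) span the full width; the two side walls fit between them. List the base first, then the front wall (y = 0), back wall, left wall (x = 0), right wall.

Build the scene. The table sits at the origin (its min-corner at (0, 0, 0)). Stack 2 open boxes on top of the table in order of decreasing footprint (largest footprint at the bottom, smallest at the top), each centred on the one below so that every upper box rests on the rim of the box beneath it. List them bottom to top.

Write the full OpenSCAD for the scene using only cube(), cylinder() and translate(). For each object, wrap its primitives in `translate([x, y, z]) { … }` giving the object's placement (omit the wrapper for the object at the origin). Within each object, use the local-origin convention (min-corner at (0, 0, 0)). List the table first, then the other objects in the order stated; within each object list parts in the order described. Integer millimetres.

translate([0, 0, 665]) cube([1522, 651, 50]);
translate([58, 58, 0]) cylinder(h = 665, r = 21);
translate([1464, 58, 0]) cylinder(h = 665, r = 21);
translate([58, 593, 0]) cylinder(h = 665, r = 21);
translate([1464, 593, 0]) cylinder(h = 665, r = 21);
translate([671, 171, 715]) {
  cube([180, 309, 19]);
  translate([0, 0, 19]) cube([180, 19, 320]);
  translate([0, 290, 19]) cube([180, 19, 320]);
  translate([0, 19, 19]) cube([19, 271, 320]);
  translate([161, 19, 19]) cube([19, 271, 320]);
}
translate([676, 178, 1054]) {
  cube([170, 295, 21]);
  translate([0, 0, 21]) cube([170, 21, 57]);
  translate([0, 274, 21]) cube([170, 21, 57]);
  translate([0, 21, 21]) cube([21, 253, 57]);
  translate([149, 21, 21]) cube([21, 253, 57]);
}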